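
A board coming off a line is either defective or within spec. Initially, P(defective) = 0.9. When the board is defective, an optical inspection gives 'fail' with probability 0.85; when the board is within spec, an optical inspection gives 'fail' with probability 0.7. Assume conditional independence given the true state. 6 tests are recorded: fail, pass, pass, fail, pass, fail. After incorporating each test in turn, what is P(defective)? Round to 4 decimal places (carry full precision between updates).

0.6682

After 'fail': P(defective) = 0.85·0.9000 / (0.85·0.9000 + 0.7·0.1000) ≈ 0.9162
After 'pass': P(defective) = 0.15·0.9162 / (0.15·0.9162 + 0.3·0.0838) ≈ 0.8453
After 'pass': P(defective) = 0.15·0.8453 / (0.15·0.8453 + 0.3·0.1547) ≈ 0.7321
After 'fail': P(defective) = 0.85·0.7321 / (0.85·0.7321 + 0.7·0.2679) ≈ 0.7684
After 'pass': P(defective) = 0.15·0.7684 / (0.15·0.7684 + 0.3·0.2316) ≈ 0.6239
After 'fail': P(defective) = 0.85·0.6239 / (0.85·0.6239 + 0.7·0.3761) ≈ 0.6682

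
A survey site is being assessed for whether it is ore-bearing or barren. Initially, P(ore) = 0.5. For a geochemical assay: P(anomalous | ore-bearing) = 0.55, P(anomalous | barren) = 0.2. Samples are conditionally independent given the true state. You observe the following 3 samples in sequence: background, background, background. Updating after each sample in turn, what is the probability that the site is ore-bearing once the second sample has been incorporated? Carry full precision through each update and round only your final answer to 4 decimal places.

After 'background': P(ore) = 0.45·0.5000 / (0.45·0.5000 + 0.8·0.5000) ≈ 0.3600
After 'background': P(ore) = 0.45·0.3600 / (0.45·0.3600 + 0.8·0.6400) ≈ 0.2404

0.2404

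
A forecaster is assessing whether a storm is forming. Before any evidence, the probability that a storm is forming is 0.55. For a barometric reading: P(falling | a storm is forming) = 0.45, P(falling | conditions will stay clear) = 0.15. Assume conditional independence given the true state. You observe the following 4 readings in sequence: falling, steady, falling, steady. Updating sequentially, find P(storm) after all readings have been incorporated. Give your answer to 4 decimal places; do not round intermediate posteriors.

Apply Bayes' rule sequentially, carrying P(storm) forward.
After 'falling': P(storm) = 0.45·0.5500 / (0.45·0.5500 + 0.15·0.4500) ≈ 0.7857
After 'steady': P(storm) = 0.55·0.7857 / (0.55·0.7857 + 0.85·0.2143) ≈ 0.7035
After 'falling': P(storm) = 0.45·0.7035 / (0.45·0.7035 + 0.15·0.2965) ≈ 0.8768
After 'steady': P(storm) = 0.55·0.8768 / (0.55·0.8768 + 0.85·0.1232) ≈ 0.8216

0.8216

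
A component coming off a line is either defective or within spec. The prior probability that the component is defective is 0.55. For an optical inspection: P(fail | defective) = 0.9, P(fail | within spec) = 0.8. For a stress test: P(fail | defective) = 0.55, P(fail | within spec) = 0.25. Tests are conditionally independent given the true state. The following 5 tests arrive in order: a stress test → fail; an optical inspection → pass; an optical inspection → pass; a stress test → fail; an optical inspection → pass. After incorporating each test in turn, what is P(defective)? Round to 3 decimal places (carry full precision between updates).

0.425

After a stress test='fail': P(defective) = 0.55·0.5500 / (0.55·0.5500 + 0.25·0.4500) ≈ 0.7289
After an optical inspection='pass': P(defective) = 0.1·0.7289 / (0.1·0.7289 + 0.2·0.2711) ≈ 0.5735
After an optical inspection='pass': P(defective) = 0.1·0.5735 / (0.1·0.5735 + 0.2·0.4265) ≈ 0.4020
After a stress test='fail': P(defective) = 0.55·0.4020 / (0.55·0.4020 + 0.25·0.5980) ≈ 0.5966
After an optical inspection='pass': P(defective) = 0.1·0.5966 / (0.1·0.5966 + 0.2·0.4034) ≈ 0.4251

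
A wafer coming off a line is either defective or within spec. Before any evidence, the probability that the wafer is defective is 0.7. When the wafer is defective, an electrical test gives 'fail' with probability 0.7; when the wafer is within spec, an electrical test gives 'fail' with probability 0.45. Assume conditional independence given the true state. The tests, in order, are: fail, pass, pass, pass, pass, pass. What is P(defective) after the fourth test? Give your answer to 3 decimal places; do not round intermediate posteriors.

After 'fail': P(defective) = 0.7·0.7000 / (0.7·0.7000 + 0.45·0.3000) ≈ 0.7840
After 'pass': P(defective) = 0.3·0.7840 / (0.3·0.7840 + 0.55·0.2160) ≈ 0.6644
After 'pass': P(defective) = 0.3·0.6644 / (0.3·0.6644 + 0.55·0.3356) ≈ 0.5192
After 'pass': P(defective) = 0.3·0.5192 / (0.3·0.5192 + 0.55·0.4808) ≈ 0.3707

0.371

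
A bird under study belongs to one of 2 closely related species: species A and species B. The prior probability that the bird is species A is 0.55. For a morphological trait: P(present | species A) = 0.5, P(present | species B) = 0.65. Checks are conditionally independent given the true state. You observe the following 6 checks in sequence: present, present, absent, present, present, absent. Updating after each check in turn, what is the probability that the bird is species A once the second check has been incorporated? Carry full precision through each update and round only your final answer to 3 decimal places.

Apply Bayes' rule sequentially, carrying P(species A) forward.
After 'present': P(species A) = 0.5·0.5500 / (0.5·0.5500 + 0.65·0.4500) ≈ 0.4846
After 'present': P(species A) = 0.5·0.4846 / (0.5·0.4846 + 0.65·0.5154) ≈ 0.4197

0.420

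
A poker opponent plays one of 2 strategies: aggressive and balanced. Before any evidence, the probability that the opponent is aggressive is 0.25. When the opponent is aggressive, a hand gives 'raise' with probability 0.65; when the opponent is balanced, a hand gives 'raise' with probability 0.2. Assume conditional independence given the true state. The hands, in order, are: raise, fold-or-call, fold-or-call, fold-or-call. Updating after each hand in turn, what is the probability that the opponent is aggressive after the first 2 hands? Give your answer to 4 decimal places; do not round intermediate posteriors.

0.3216

After 'raise': P(aggressive) = 0.65·0.2500 / (0.65·0.2500 + 0.2·0.7500) ≈ 0.5200
After 'fold-or-call': P(aggressive) = 0.35·0.5200 / (0.35·0.5200 + 0.8·0.4800) ≈ 0.3216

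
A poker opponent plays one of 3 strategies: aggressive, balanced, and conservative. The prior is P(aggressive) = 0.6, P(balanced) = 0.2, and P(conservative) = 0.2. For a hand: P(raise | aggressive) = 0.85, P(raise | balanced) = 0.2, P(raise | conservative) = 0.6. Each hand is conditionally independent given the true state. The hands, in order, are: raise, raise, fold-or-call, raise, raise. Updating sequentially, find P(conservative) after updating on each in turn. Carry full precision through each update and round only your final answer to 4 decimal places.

After 'raise': normaliser = 0.85·0.6000 + 0.2·0.2000 + 0.6·0.2000; P(aggressive) ≈ 0.7612, P(balanced) ≈ 0.0597, P(conservative) ≈ 0.1791
After 'raise': normaliser = 0.85·0.7612 + 0.2·0.0597 + 0.6·0.1791; P(aggressive) ≈ 0.8442, P(balanced) ≈ 0.0156, P(conservative) ≈ 0.1402
After 'fold-or-call': normaliser = 0.15·0.8442 + 0.8·0.0156 + 0.4·0.1402; P(aggressive) ≈ 0.6488, P(balanced) ≈ 0.0639, P(conservative) ≈ 0.2874
After 'raise': normaliser = 0.85·0.6488 + 0.2·0.0639 + 0.6·0.2874; P(aggressive) ≈ 0.7486, P(balanced) ≈ 0.0173, P(conservative) ≈ 0.2340
After 'raise': normaliser = 0.85·0.7486 + 0.2·0.0173 + 0.6·0.2340; P(aggressive) ≈ 0.8156, P(balanced) ≈ 0.0044, P(conservative) ≈ 0.1800

0.1800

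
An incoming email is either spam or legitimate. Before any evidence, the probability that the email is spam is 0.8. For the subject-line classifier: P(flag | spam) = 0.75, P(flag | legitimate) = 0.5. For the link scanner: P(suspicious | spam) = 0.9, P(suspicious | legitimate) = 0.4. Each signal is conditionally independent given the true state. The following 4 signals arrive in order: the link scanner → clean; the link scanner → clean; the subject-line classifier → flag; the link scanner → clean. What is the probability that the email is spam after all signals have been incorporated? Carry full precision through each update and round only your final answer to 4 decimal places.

0.0270

Each posterior becomes the prior for the next update.
After the link scanner='clean': P(spam) = 0.1·0.8000 / (0.1·0.8000 + 0.6·0.2000) ≈ 0.4000
After the link scanner='clean': P(spam) = 0.1·0.4000 / (0.1·0.4000 + 0.6·0.6000) ≈ 0.1000
After the subject-line classifier='flag': P(spam) = 0.75·0.1000 / (0.75·0.1000 + 0.5·0.9000) ≈ 0.1429
After the link scanner='clean': P(spam) = 0.1·0.1429 / (0.1·0.1429 + 0.6·0.8571) ≈ 0.0270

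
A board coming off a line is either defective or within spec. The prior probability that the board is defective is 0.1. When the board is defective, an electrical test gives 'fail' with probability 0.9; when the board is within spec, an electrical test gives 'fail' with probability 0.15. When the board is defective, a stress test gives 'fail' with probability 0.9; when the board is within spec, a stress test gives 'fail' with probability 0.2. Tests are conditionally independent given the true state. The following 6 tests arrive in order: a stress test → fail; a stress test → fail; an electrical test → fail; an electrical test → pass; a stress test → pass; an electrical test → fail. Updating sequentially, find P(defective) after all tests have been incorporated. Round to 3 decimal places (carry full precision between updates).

0.544

After a stress test='fail': P(defective) = 0.9·0.1000 / (0.9·0.1000 + 0.2·0.9000) ≈ 0.3333
After a stress test='fail': P(defective) = 0.9·0.3333 / (0.9·0.3333 + 0.2·0.6667) ≈ 0.6923
After an electrical test='fail': P(defective) = 0.9·0.6923 / (0.9·0.6923 + 0.15·0.3077) ≈ 0.9310
After an electrical test='pass': P(defective) = 0.1·0.9310 / (0.1·0.9310 + 0.85·0.0690) ≈ 0.6136
After a stress test='pass': P(defective) = 0.1·0.6136 / (0.1·0.6136 + 0.8·0.3864) ≈ 0.1656
After an electrical test='fail': P(defective) = 0.9·0.1656 / (0.9·0.1656 + 0.15·0.8344) ≈ 0.5436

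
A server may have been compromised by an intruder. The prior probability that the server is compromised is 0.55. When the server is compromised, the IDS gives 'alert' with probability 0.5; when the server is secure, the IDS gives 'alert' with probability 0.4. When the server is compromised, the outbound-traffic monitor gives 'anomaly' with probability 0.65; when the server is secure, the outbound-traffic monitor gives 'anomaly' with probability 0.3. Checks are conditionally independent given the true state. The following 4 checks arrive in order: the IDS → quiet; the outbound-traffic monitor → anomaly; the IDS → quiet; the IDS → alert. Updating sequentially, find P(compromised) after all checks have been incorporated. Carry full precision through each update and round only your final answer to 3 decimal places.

After the IDS='quiet': P(compromised) = 0.5·0.5500 / (0.5·0.5500 + 0.6·0.4500) ≈ 0.5046
After the outbound-traffic monitor='anomaly': P(compromised) = 0.65·0.5046 / (0.65·0.5046 + 0.3·0.4954) ≈ 0.6882
After the IDS='quiet': P(compromised) = 0.5·0.6882 / (0.5·0.6882 + 0.6·0.3118) ≈ 0.6478
After the IDS='alert': P(compromised) = 0.5·0.6478 / (0.5·0.6478 + 0.4·0.3522) ≈ 0.6969

0.697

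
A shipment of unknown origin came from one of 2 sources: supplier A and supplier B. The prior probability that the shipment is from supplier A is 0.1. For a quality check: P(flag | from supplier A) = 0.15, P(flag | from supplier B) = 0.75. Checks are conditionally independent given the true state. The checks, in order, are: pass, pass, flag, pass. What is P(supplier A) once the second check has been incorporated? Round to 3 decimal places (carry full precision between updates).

0.562

After 'pass': P(supplier A) = 0.85·0.1000 / (0.85·0.1000 + 0.25·0.9000) ≈ 0.2742
After 'pass': P(supplier A) = 0.85·0.2742 / (0.85·0.2742 + 0.25·0.7258) ≈ 0.5623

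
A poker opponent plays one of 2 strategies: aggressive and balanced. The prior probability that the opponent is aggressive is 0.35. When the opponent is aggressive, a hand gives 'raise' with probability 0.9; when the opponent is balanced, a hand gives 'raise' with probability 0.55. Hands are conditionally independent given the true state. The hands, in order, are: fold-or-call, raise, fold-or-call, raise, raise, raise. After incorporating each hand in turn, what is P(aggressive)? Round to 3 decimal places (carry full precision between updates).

0.160

After 'fold-or-call': P(aggressive) = 0.1·0.3500 / (0.1·0.3500 + 0.45·0.6500) ≈ 0.1069
After 'raise': P(aggressive) = 0.9·0.1069 / (0.9·0.1069 + 0.55·0.8931) ≈ 0.1637
After 'fold-or-call': P(aggressive) = 0.1·0.1637 / (0.1·0.1637 + 0.45·0.8363) ≈ 0.0417
After 'raise': P(aggressive) = 0.9·0.0417 / (0.9·0.0417 + 0.55·0.9583) ≈ 0.0665
After 'raise': P(aggressive) = 0.9·0.0665 / (0.9·0.0665 + 0.55·0.9335) ≈ 0.1044
After 'raise': P(aggressive) = 0.9·0.1044 / (0.9·0.1044 + 0.55·0.8956) ≈ 0.1601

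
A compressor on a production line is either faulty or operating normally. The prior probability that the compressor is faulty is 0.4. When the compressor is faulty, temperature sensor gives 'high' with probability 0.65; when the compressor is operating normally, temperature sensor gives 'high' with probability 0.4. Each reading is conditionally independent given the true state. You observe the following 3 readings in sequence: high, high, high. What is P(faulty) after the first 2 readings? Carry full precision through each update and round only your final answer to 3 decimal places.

Each posterior becomes the prior for the next update.
After 'high': P(faulty) = 0.65·0.4000 / (0.65·0.4000 + 0.4·0.6000) ≈ 0.5200
After 'high': P(faulty) = 0.65·0.5200 / (0.65·0.5200 + 0.4·0.4800) ≈ 0.6377

0.638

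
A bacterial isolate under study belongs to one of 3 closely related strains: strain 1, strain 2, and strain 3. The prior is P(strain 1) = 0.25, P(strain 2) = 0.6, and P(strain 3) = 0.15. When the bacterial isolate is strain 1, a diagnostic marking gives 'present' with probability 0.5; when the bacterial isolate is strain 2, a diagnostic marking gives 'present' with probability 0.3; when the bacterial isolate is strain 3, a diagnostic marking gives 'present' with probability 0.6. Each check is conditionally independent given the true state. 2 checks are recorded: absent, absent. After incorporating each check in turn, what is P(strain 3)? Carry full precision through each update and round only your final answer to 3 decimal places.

After 'absent': normaliser = 0.5·0.2500 + 0.7·0.6000 + 0.4·0.1500; P(strain 1) ≈ 0.2066, P(strain 2) ≈ 0.6942, P(strain 3) ≈ 0.0992
After 'absent': normaliser = 0.5·0.2066 + 0.7·0.6942 + 0.4·0.0992; P(strain 1) ≈ 0.1643, P(strain 2) ≈ 0.7727, P(strain 3) ≈ 0.0631

0.063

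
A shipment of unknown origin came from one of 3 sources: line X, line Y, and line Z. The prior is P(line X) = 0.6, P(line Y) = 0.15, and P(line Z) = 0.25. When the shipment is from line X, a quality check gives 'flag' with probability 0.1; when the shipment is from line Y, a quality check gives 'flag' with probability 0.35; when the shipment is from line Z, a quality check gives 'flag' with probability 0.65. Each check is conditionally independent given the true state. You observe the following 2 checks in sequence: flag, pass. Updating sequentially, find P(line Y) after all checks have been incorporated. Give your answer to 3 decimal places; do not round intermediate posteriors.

Each posterior becomes the prior for the next update.
After 'flag': normaliser = 0.1·0.6000 + 0.35·0.1500 + 0.65·0.2500; P(line X) ≈ 0.2182, P(line Y) ≈ 0.1909, P(line Z) ≈ 0.5909
After 'pass': normaliser = 0.9·0.2182 + 0.65·0.1909 + 0.35·0.5909; P(line X) ≈ 0.3724, P(line Y) ≈ 0.2353, P(line Z) ≈ 0.3922

0.235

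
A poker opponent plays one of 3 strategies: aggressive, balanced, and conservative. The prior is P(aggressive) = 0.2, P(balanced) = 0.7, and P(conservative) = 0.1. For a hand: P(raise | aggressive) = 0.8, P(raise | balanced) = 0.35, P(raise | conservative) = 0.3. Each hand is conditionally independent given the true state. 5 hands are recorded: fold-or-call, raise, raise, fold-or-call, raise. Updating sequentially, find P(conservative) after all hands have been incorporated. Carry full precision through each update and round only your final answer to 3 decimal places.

After 'fold-or-call': normaliser = 0.2·0.2000 + 0.65·0.7000 + 0.7·0.1000; P(aggressive) ≈ 0.0708, P(balanced) ≈ 0.8053, P(conservative) ≈ 0.1239
After 'raise': normaliser = 0.8·0.0708 + 0.35·0.8053 + 0.3·0.1239; P(aggressive) ≈ 0.1508, P(balanced) ≈ 0.7503, P(conservative) ≈ 0.0989
After 'raise': normaliser = 0.8·0.1508 + 0.35·0.7503 + 0.3·0.0989; P(aggressive) ≈ 0.2921, P(balanced) ≈ 0.6360, P(conservative) ≈ 0.0719
After 'fold-or-call': normaliser = 0.2·0.2921 + 0.65·0.6360 + 0.7·0.0719; P(aggressive) ≈ 0.1119, P(balanced) ≈ 0.7917, P(conservative) ≈ 0.0964
After 'raise': normaliser = 0.8·0.1119 + 0.35·0.7917 + 0.3·0.0964; P(aggressive) ≈ 0.2263, P(balanced) ≈ 0.7006, P(conservative) ≈ 0.0731

0.073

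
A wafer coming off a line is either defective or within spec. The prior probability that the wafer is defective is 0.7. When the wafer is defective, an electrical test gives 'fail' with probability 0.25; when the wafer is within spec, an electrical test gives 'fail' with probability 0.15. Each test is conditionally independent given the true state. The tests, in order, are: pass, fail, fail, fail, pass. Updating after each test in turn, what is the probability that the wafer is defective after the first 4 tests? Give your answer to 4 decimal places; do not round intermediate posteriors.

0.9050

After 'pass': P(defective) = 0.75·0.7000 / (0.75·0.7000 + 0.85·0.3000) ≈ 0.6731
After 'fail': P(defective) = 0.25·0.6731 / (0.25·0.6731 + 0.15·0.3269) ≈ 0.7743
After 'fail': P(defective) = 0.25·0.7743 / (0.25·0.7743 + 0.15·0.2257) ≈ 0.8512
After 'fail': P(defective) = 0.25·0.8512 / (0.25·0.8512 + 0.15·0.1488) ≈ 0.9050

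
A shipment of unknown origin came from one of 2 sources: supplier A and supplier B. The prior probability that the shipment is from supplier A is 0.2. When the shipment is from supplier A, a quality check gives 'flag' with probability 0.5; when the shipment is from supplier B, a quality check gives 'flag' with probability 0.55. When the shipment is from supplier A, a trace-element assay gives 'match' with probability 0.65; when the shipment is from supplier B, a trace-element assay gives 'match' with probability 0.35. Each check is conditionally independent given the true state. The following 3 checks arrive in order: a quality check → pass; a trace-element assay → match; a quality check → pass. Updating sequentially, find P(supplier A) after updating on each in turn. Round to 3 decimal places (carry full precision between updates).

0.364

After a quality check='pass': P(supplier A) = 0.5·0.2000 / (0.5·0.2000 + 0.45·0.8000) ≈ 0.2174
After a trace-element assay='match': P(supplier A) = 0.65·0.2174 / (0.65·0.2174 + 0.35·0.7826) ≈ 0.3403
After a quality check='pass': P(supplier A) = 0.5·0.3403 / (0.5·0.3403 + 0.45·0.6597) ≈ 0.3643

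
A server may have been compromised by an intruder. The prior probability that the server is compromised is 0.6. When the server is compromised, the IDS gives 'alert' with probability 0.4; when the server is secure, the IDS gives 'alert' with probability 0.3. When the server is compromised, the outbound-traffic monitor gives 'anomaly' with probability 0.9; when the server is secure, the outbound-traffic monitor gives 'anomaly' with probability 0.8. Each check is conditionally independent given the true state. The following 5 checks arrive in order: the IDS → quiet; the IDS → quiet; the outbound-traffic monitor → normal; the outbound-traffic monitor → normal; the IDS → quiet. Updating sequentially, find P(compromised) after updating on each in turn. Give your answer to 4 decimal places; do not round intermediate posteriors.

0.1910

After the IDS='quiet': P(compromised) = 0.6·0.6000 / (0.6·0.6000 + 0.7·0.4000) ≈ 0.5625
After the IDS='quiet': P(compromised) = 0.6·0.5625 / (0.6·0.5625 + 0.7·0.4375) ≈ 0.5243
After the outbound-traffic monitor='normal': P(compromised) = 0.1·0.5243 / (0.1·0.5243 + 0.2·0.4757) ≈ 0.3553
After the outbound-traffic monitor='normal': P(compromised) = 0.1·0.3553 / (0.1·0.3553 + 0.2·0.6447) ≈ 0.2160
After the IDS='quiet': P(compromised) = 0.6·0.2160 / (0.6·0.2160 + 0.7·0.7840) ≈ 0.1910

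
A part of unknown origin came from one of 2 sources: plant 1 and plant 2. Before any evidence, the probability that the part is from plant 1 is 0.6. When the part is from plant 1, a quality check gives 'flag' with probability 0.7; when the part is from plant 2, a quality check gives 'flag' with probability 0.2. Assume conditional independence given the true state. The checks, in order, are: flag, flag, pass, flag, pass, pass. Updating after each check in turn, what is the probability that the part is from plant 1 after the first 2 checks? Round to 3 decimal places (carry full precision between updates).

0.948

Each posterior becomes the prior for the next update.
After 'flag': P(plant 1) = 0.7·0.6000 / (0.7·0.6000 + 0.2·0.4000) ≈ 0.8400
After 'flag': P(plant 1) = 0.7·0.8400 / (0.7·0.8400 + 0.2·0.1600) ≈ 0.9484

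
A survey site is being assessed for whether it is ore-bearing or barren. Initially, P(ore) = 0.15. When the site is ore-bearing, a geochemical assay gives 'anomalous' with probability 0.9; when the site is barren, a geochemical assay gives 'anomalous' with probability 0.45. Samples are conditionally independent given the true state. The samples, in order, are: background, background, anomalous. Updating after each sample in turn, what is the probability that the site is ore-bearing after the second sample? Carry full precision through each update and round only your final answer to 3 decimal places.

0.006

After 'background': P(ore) = 0.1·0.1500 / (0.1·0.1500 + 0.55·0.8500) ≈ 0.0311
After 'background': P(ore) = 0.1·0.0311 / (0.1·0.0311 + 0.55·0.9689) ≈ 0.0058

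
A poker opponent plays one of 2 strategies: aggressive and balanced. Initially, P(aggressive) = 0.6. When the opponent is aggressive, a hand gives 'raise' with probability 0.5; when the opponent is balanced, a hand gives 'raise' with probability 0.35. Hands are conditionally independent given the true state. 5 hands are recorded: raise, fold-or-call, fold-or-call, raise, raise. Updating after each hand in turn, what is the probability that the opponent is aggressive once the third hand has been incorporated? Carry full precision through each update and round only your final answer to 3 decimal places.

0.559

After 'raise': P(aggressive) = 0.5·0.6000 / (0.5·0.6000 + 0.35·0.4000) ≈ 0.6818
After 'fold-or-call': P(aggressive) = 0.5·0.6818 / (0.5·0.6818 + 0.65·0.3182) ≈ 0.6224
After 'fold-or-call': P(aggressive) = 0.5·0.6224 / (0.5·0.6224 + 0.65·0.3776) ≈ 0.5591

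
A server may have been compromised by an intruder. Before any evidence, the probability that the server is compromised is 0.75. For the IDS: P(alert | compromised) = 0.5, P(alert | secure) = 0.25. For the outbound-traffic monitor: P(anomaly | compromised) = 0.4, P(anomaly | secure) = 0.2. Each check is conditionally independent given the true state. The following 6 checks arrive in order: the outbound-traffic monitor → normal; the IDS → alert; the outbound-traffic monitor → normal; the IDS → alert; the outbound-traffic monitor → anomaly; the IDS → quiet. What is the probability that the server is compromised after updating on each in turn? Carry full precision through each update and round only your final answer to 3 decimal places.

After the outbound-traffic monitor='normal': P(compromised) = 0.6·0.7500 / (0.6·0.7500 + 0.8·0.2500) ≈ 0.6923
After the IDS='alert': P(compromised) = 0.5·0.6923 / (0.5·0.6923 + 0.25·0.3077) ≈ 0.8182
After the outbound-traffic monitor='normal': P(compromised) = 0.6·0.8182 / (0.6·0.8182 + 0.8·0.1818) ≈ 0.7714
After the IDS='alert': P(compromised) = 0.5·0.7714 / (0.5·0.7714 + 0.25·0.2286) ≈ 0.8710
After the outbound-traffic monitor='anomaly': P(compromised) = 0.4·0.8710 / (0.4·0.8710 + 0.2·0.1290) ≈ 0.9310
After the IDS='quiet': P(compromised) = 0.5·0.9310 / (0.5·0.9310 + 0.75·0.0690) ≈ 0.9000

0.900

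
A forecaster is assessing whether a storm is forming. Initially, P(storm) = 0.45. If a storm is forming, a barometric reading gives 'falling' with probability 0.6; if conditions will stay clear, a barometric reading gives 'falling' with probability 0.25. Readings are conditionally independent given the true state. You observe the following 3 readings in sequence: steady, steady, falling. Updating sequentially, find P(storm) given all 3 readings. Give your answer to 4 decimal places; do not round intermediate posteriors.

0.3584

Each posterior becomes the prior for the next update.
After 'steady': P(storm) = 0.4·0.4500 / (0.4·0.4500 + 0.75·0.5500) ≈ 0.3038
After 'steady': P(storm) = 0.4·0.3038 / (0.4·0.3038 + 0.75·0.6962) ≈ 0.1888
After 'falling': P(storm) = 0.6·0.1888 / (0.6·0.1888 + 0.25·0.8112) ≈ 0.3584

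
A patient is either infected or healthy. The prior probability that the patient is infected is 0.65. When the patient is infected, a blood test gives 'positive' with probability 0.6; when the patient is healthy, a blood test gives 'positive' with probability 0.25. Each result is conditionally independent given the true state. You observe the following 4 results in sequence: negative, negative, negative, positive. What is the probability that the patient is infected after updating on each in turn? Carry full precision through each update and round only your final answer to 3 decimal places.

Each posterior becomes the prior for the next update.
After 'negative': P(infected) = 0.4·0.6500 / (0.4·0.6500 + 0.75·0.3500) ≈ 0.4976
After 'negative': P(infected) = 0.4·0.4976 / (0.4·0.4976 + 0.75·0.5024) ≈ 0.3457
After 'negative': P(infected) = 0.4·0.3457 / (0.4·0.3457 + 0.75·0.6543) ≈ 0.2198
After 'positive': P(infected) = 0.6·0.2198 / (0.6·0.2198 + 0.25·0.7802) ≈ 0.4034

0.403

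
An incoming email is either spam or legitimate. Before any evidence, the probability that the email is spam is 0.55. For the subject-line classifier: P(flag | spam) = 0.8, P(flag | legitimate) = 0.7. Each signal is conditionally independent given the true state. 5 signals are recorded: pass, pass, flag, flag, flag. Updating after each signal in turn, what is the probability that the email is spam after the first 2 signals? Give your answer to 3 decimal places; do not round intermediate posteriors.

After 'pass': P(spam) = 0.2·0.5500 / (0.2·0.5500 + 0.3·0.4500) ≈ 0.4490
After 'pass': P(spam) = 0.2·0.4490 / (0.2·0.4490 + 0.3·0.5510) ≈ 0.3520

0.352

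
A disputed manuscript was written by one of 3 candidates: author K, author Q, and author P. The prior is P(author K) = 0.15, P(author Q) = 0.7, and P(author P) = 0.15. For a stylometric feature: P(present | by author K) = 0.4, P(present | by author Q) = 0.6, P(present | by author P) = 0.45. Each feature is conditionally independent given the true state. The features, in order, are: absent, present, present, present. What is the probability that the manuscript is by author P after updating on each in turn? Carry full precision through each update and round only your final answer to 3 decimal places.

0.102

After 'absent': normaliser = 0.6·0.1500 + 0.4·0.7000 + 0.55·0.1500; P(author K) ≈ 0.1989, P(author Q) ≈ 0.6188, P(author P) ≈ 0.1823
After 'present': normaliser = 0.4·0.1989 + 0.6·0.6188 + 0.45·0.1823; P(author K) ≈ 0.1493, P(author Q) ≈ 0.6967, P(author P) ≈ 0.1540
After 'present': normaliser = 0.4·0.1493 + 0.6·0.6967 + 0.45·0.1540; P(author K) ≈ 0.1092, P(author Q) ≈ 0.7642, P(author P) ≈ 0.1267
After 'present': normaliser = 0.4·0.1092 + 0.6·0.7642 + 0.45·0.1267; P(author K) ≈ 0.0781, P(author Q) ≈ 0.8200, P(author P) ≈ 0.1019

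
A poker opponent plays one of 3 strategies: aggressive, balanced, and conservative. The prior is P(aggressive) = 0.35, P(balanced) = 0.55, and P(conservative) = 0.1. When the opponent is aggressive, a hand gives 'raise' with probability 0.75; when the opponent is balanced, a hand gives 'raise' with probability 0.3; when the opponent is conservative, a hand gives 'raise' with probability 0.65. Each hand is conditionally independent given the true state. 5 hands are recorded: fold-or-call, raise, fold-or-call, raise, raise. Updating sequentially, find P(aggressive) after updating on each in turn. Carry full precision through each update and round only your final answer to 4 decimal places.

0.4645

After 'fold-or-call': normaliser = 0.25·0.3500 + 0.7·0.5500 + 0.35·0.1000; P(aggressive) ≈ 0.1724, P(balanced) ≈ 0.7586, P(conservative) ≈ 0.0690
After 'raise': normaliser = 0.75·0.1724 + 0.3·0.7586 + 0.65·0.0690; P(aggressive) ≈ 0.3219, P(balanced) ≈ 0.5665, P(conservative) ≈ 0.1116
After 'fold-or-call': normaliser = 0.25·0.3219 + 0.7·0.5665 + 0.35·0.1116; P(aggressive) ≈ 0.1559, P(balanced) ≈ 0.7684, P(conservative) ≈ 0.0757
After 'raise': normaliser = 0.75·0.1559 + 0.3·0.7684 + 0.65·0.0757; P(aggressive) ≈ 0.2948, P(balanced) ≈ 0.5812, P(conservative) ≈ 0.1240
After 'raise': normaliser = 0.75·0.2948 + 0.3·0.5812 + 0.65·0.1240; P(aggressive) ≈ 0.4645, P(balanced) ≈ 0.3662, P(conservative) ≈ 0.1693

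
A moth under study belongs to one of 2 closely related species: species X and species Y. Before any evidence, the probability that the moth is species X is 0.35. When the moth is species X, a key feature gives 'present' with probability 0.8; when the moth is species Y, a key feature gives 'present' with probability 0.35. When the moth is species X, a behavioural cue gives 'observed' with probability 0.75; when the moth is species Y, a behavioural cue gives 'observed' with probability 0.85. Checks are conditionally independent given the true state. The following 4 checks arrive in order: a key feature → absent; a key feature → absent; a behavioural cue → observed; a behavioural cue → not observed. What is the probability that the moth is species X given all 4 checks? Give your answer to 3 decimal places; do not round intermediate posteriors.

After a key feature='absent': P(species X) = 0.2·0.3500 / (0.2·0.3500 + 0.65·0.6500) ≈ 0.1421
After a key feature='absent': P(species X) = 0.2·0.1421 / (0.2·0.1421 + 0.65·0.8579) ≈ 0.0485
After a behavioural cue='observed': P(species X) = 0.75·0.0485 / (0.75·0.0485 + 0.85·0.9515) ≈ 0.0430
After a behavioural cue='not observed': P(species X) = 0.25·0.0430 / (0.25·0.0430 + 0.15·0.9570) ≈ 0.0697

0.070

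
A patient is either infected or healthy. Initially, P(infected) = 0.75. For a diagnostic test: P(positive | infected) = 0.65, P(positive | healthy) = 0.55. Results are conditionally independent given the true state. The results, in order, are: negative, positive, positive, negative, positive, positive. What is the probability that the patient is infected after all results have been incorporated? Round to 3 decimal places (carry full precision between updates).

0.780

After 'negative': P(infected) = 0.35·0.7500 / (0.35·0.7500 + 0.45·0.2500) ≈ 0.7000
After 'positive': P(infected) = 0.65·0.7000 / (0.65·0.7000 + 0.55·0.3000) ≈ 0.7339
After 'positive': P(infected) = 0.65·0.7339 / (0.65·0.7339 + 0.55·0.2661) ≈ 0.7652
After 'negative': P(infected) = 0.35·0.7652 / (0.35·0.7652 + 0.45·0.2348) ≈ 0.7171
After 'positive': P(infected) = 0.65·0.7171 / (0.65·0.7171 + 0.55·0.2829) ≈ 0.7497
After 'positive': P(infected) = 0.65·0.7497 / (0.65·0.7497 + 0.55·0.2503) ≈ 0.7797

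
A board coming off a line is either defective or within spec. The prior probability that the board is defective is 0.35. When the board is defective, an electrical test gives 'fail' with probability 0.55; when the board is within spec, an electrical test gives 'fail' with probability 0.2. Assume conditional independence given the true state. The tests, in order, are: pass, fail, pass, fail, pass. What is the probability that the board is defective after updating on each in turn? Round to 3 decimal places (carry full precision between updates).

0.420

After 'pass': P(defective) = 0.45·0.3500 / (0.45·0.3500 + 0.8·0.6500) ≈ 0.2325
After 'fail': P(defective) = 0.55·0.2325 / (0.55·0.2325 + 0.2·0.7675) ≈ 0.4544
After 'pass': P(defective) = 0.45·0.4544 / (0.45·0.4544 + 0.8·0.5456) ≈ 0.3190
After 'fail': P(defective) = 0.55·0.3190 / (0.55·0.3190 + 0.2·0.6810) ≈ 0.5630
After 'pass': P(defective) = 0.45·0.5630 / (0.45·0.5630 + 0.8·0.4370) ≈ 0.4202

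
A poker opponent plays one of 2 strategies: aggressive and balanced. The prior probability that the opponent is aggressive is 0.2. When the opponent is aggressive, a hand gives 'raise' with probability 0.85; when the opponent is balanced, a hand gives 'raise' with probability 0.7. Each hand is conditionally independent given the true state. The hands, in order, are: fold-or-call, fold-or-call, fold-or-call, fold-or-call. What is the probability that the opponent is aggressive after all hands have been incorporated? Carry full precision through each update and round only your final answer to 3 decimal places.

After 'fold-or-call': P(aggressive) = 0.15·0.2000 / (0.15·0.2000 + 0.3·0.8000) ≈ 0.1111
After 'fold-or-call': P(aggressive) = 0.15·0.1111 / (0.15·0.1111 + 0.3·0.8889) ≈ 0.0588
After 'fold-or-call': P(aggressive) = 0.15·0.0588 / (0.15·0.0588 + 0.3·0.9412) ≈ 0.0303
After 'fold-or-call': P(aggressive) = 0.15·0.0303 / (0.15·0.0303 + 0.3·0.9697) ≈ 0.0154

0.015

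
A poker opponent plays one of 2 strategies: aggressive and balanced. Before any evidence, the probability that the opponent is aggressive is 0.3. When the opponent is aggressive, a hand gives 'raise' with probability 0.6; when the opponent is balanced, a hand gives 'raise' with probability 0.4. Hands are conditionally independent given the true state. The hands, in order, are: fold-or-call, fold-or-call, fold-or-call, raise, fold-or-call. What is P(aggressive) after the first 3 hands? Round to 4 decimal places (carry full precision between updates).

0.1127

After 'fold-or-call': P(aggressive) = 0.4·0.3000 / (0.4·0.3000 + 0.6·0.7000) ≈ 0.2222
After 'fold-or-call': P(aggressive) = 0.4·0.2222 / (0.4·0.2222 + 0.6·0.7778) ≈ 0.1600
After 'fold-or-call': P(aggressive) = 0.4·0.1600 / (0.4·0.1600 + 0.6·0.8400) ≈ 0.1127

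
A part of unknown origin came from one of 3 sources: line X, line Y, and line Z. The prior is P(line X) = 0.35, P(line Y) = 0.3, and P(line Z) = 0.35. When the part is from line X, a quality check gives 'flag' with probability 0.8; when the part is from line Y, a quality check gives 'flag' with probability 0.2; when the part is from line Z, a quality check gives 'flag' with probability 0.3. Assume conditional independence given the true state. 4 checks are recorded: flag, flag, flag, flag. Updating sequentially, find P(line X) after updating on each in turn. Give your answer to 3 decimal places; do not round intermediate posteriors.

0.977

After 'flag': normaliser = 0.8·0.3500 + 0.2·0.3000 + 0.3·0.3500; P(line X) ≈ 0.6292, P(line Y) ≈ 0.1348, P(line Z) ≈ 0.2360
After 'flag': normaliser = 0.8·0.6292 + 0.2·0.1348 + 0.3·0.2360; P(line X) ≈ 0.8374, P(line Y) ≈ 0.0449, P(line Z) ≈ 0.1178
After 'flag': normaliser = 0.8·0.8374 + 0.2·0.0449 + 0.3·0.1178; P(line X) ≈ 0.9380, P(line Y) ≈ 0.0126, P(line Z) ≈ 0.0495
After 'flag': normaliser = 0.8·0.9380 + 0.2·0.0126 + 0.3·0.0495; P(line X) ≈ 0.9774, P(line Y) ≈ 0.0033, P(line Z) ≈ 0.0193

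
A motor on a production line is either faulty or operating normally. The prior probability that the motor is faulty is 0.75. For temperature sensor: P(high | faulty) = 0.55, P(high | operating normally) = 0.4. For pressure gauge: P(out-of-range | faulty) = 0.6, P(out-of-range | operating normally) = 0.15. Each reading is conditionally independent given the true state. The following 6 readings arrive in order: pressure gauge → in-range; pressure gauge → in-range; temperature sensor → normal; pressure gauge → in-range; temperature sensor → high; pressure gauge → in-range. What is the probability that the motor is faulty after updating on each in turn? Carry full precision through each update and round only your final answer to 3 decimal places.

0.132

Each posterior becomes the prior for the next update.
After pressure gauge='in-range': P(faulty) = 0.4·0.7500 / (0.4·0.7500 + 0.85·0.2500) ≈ 0.5854
After pressure gauge='in-range': P(faulty) = 0.4·0.5854 / (0.4·0.5854 + 0.85·0.4146) ≈ 0.3992
After temperature sensor='normal': P(faulty) = 0.45·0.3992 / (0.45·0.3992 + 0.6·0.6008) ≈ 0.3326
After pressure gauge='in-range': P(faulty) = 0.4·0.3326 / (0.4·0.3326 + 0.85·0.6674) ≈ 0.1899
After temperature sensor='high': P(faulty) = 0.55·0.1899 / (0.55·0.1899 + 0.4·0.8101) ≈ 0.2438
After pressure gauge='in-range': P(faulty) = 0.4·0.2438 / (0.4·0.2438 + 0.85·0.7562) ≈ 0.1317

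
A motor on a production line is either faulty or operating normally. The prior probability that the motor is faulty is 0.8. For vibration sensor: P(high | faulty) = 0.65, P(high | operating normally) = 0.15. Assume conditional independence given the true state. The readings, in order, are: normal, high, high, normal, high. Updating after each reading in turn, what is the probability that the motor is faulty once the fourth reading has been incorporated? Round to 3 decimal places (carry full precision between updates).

Each posterior becomes the prior for the next update.
After 'normal': P(faulty) = 0.35·0.8000 / (0.35·0.8000 + 0.85·0.2000) ≈ 0.6222
After 'high': P(faulty) = 0.65·0.6222 / (0.65·0.6222 + 0.15·0.3778) ≈ 0.8771
After 'high': P(faulty) = 0.65·0.8771 / (0.65·0.8771 + 0.15·0.1229) ≈ 0.9687
After 'normal': P(faulty) = 0.35·0.9687 / (0.35·0.9687 + 0.85·0.0313) ≈ 0.9272

0.927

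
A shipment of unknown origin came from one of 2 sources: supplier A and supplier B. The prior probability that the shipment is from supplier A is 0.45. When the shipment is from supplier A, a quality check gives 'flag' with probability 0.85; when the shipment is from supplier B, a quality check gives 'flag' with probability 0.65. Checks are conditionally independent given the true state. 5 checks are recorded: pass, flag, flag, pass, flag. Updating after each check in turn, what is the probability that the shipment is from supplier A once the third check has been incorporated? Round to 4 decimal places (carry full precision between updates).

After 'pass': P(supplier A) = 0.15·0.4500 / (0.15·0.4500 + 0.35·0.5500) ≈ 0.2596
After 'flag': P(supplier A) = 0.85·0.2596 / (0.85·0.2596 + 0.65·0.7404) ≈ 0.3144
After 'flag': P(supplier A) = 0.85·0.3144 / (0.85·0.3144 + 0.65·0.6856) ≈ 0.3749

0.3749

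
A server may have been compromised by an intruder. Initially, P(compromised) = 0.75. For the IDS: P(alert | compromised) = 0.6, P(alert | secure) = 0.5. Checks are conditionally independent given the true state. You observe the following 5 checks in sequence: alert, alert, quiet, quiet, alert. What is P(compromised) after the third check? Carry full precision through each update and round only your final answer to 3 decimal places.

0.776

After 'alert': P(compromised) = 0.6·0.7500 / (0.6·0.7500 + 0.5·0.2500) ≈ 0.7826
After 'alert': P(compromised) = 0.6·0.7826 / (0.6·0.7826 + 0.5·0.2174) ≈ 0.8120
After 'quiet': P(compromised) = 0.4·0.8120 / (0.4·0.8120 + 0.5·0.1880) ≈ 0.7756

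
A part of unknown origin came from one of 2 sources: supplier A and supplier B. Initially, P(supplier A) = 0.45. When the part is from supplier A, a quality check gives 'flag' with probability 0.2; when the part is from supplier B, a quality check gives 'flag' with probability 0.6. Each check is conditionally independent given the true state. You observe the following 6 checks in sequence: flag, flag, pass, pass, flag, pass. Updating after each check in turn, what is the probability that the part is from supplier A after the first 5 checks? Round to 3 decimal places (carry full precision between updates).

0.108

After 'flag': P(supplier A) = 0.2·0.4500 / (0.2·0.4500 + 0.6·0.5500) ≈ 0.2143
After 'flag': P(supplier A) = 0.2·0.2143 / (0.2·0.2143 + 0.6·0.7857) ≈ 0.0833
After 'pass': P(supplier A) = 0.8·0.0833 / (0.8·0.0833 + 0.4·0.9167) ≈ 0.1538
After 'pass': P(supplier A) = 0.8·0.1538 / (0.8·0.1538 + 0.4·0.8462) ≈ 0.2667
After 'flag': P(supplier A) = 0.2·0.2667 / (0.2·0.2667 + 0.6·0.7333) ≈ 0.1081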